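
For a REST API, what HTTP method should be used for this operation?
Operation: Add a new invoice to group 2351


GET = read, POST = create, PUT = update/replace, DELETE = remove
This operation is a create.
POST


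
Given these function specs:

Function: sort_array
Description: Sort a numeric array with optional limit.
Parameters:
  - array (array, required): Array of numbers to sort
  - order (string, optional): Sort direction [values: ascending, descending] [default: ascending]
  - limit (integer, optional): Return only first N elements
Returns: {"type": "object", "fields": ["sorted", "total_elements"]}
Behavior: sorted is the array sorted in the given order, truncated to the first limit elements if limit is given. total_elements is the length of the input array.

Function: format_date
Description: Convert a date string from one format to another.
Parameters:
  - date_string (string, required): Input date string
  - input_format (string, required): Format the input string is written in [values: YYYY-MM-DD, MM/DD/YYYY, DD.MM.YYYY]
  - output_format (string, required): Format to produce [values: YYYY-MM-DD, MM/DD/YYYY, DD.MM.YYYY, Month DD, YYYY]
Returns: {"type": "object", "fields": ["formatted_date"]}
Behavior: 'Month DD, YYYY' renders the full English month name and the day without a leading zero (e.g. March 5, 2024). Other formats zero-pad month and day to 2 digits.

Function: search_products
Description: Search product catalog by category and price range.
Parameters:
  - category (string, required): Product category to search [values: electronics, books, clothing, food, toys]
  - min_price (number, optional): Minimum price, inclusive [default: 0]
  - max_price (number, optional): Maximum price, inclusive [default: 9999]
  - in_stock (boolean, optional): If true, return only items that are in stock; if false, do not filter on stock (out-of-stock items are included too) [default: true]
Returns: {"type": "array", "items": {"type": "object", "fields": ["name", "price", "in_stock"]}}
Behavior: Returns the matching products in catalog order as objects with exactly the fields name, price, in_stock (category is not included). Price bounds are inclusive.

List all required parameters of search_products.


Parameters of search_products and their required/optional flag:
  category: required
  min_price: optional
  max_price: optional
  in_stock: optional
category


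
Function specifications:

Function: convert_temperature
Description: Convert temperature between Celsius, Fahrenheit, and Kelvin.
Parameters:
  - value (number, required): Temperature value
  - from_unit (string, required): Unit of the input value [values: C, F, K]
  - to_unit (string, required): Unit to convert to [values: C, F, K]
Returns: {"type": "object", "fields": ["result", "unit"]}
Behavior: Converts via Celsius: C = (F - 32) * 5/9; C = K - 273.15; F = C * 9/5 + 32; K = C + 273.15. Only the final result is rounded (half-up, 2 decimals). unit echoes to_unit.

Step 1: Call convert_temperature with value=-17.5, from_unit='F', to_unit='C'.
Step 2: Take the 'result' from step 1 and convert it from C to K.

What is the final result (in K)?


Step 1: convert_temperature(value=-17.5, from_unit=F, to_unit=C)
  To C: (-17.5 - 32) * 5/9 = -27.5
  Target is C: -27.5
  Round to 2 decimals: -27.5
  -> result = -27.5 C
Step 2: convert_temperature(value=-27.5, from_unit=C, to_unit=K)
  Input already in C: -27.5
  To K: -27.5 + 273.15 = 245.65
  Round to 2 decimals: 245.65
  -> result = 245.65 K
245.65 K


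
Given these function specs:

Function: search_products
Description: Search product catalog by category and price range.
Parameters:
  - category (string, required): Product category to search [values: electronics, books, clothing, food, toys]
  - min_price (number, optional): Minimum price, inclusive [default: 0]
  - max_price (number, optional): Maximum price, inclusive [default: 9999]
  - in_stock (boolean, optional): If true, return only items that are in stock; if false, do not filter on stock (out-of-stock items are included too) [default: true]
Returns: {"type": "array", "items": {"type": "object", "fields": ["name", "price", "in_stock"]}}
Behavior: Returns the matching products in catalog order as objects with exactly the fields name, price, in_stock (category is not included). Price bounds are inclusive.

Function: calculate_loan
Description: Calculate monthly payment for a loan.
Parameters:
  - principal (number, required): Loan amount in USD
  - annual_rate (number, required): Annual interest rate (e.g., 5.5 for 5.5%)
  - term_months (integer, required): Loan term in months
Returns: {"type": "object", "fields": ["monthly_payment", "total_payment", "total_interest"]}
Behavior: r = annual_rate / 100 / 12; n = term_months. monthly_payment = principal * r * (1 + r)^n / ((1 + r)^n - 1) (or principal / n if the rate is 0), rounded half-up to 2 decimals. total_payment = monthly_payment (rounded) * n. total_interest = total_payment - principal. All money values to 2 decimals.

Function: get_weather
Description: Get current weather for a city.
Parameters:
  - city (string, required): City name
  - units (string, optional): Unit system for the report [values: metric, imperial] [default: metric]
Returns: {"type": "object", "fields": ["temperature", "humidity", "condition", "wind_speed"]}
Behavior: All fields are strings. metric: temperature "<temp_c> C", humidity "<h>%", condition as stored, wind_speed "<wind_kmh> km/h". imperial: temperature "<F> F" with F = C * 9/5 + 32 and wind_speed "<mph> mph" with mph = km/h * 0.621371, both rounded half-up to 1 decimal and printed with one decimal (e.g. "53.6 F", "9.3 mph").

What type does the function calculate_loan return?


The calculate_loan spec declares Returns: {"type": "object", "fields": ["monthly_payment", "total_payment", "total_interest"]}
Type:
object


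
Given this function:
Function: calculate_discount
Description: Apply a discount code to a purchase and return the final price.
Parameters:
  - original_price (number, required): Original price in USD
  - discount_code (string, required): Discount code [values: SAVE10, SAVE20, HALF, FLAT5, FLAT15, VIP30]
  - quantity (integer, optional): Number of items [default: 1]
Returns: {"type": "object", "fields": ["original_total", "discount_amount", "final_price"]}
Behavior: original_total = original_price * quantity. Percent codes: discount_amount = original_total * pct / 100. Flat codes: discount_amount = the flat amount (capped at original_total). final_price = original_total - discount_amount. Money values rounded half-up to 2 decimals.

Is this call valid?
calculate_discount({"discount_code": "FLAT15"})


Checking required parameters...
Missing required parameter: original_price
Invalid - missing required parameter 'original_price'


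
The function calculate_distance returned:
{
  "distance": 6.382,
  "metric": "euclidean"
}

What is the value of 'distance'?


6.382


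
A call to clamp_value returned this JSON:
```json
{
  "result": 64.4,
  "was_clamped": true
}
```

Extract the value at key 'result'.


64.4


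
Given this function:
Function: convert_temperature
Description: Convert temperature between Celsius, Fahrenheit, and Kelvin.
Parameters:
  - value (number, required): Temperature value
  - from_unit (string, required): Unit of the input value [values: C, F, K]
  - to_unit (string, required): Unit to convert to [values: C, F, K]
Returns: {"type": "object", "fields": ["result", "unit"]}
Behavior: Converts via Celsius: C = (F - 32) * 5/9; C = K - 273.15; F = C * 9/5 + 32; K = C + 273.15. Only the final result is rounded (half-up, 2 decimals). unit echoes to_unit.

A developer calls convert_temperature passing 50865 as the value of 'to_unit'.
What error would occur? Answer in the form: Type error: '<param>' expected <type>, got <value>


Spec: 'to_unit' is declared as string; 50865 is an integer.
Type error: 'to_unit' expected string, got 50865


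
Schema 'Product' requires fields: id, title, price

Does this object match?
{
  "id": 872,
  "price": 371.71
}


Checking required fields...
Missing: title
Invalid - missing required field 'title'


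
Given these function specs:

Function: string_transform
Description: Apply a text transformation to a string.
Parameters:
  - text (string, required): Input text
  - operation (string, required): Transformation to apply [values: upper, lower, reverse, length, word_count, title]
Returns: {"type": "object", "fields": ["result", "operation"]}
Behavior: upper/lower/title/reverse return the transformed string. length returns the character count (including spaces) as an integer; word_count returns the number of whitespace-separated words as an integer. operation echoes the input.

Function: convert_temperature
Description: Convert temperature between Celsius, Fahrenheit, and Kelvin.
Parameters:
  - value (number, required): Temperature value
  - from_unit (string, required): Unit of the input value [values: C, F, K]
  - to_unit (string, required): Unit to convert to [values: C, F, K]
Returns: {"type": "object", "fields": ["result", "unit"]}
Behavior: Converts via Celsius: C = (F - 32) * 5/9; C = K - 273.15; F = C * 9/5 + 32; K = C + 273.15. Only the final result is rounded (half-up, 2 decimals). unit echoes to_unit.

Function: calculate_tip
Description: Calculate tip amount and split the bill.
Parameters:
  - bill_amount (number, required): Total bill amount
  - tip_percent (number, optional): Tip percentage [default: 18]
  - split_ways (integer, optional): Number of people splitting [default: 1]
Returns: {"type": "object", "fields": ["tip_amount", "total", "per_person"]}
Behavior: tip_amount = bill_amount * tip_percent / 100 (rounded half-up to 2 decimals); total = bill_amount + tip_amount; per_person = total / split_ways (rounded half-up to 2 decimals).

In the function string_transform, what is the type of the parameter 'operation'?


The string_transform spec declares:
  - operation (string, required): Transformation to apply [values: upper, lower, reverse, length, word_count, title]
Type:
string


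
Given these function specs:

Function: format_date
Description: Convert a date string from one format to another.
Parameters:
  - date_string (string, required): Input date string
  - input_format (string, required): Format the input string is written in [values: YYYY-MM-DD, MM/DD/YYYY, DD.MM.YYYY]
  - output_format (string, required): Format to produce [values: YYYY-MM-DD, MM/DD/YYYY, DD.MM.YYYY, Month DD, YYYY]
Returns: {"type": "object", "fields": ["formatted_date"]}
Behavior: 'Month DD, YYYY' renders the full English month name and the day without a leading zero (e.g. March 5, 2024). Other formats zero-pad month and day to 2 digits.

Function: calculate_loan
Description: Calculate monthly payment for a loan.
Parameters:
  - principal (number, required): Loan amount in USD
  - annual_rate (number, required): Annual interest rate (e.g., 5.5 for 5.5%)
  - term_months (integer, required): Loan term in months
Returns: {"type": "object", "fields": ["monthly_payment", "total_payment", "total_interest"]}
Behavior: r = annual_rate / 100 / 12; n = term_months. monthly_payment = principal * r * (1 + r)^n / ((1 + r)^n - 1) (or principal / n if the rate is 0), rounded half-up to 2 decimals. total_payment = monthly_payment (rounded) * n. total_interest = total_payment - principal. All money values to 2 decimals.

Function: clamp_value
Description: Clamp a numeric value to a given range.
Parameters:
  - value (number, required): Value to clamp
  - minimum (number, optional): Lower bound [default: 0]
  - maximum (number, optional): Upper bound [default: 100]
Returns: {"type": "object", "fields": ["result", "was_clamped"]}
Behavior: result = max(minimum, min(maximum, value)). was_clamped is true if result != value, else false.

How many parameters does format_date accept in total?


Parameters of format_date: date_string (required), input_format (required), output_format (required)
Total:
3


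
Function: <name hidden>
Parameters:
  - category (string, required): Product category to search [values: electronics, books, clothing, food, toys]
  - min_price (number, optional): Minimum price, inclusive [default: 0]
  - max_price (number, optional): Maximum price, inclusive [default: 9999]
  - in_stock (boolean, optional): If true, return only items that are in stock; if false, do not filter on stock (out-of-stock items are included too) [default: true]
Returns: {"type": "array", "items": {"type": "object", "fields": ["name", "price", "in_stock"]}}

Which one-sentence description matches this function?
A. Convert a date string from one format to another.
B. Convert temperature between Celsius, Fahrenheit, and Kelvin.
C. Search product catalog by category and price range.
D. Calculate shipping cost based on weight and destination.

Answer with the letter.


Parameters category, min_price, max_price, in_stock and return "array" fit: Search product catalog by category and price range.
C


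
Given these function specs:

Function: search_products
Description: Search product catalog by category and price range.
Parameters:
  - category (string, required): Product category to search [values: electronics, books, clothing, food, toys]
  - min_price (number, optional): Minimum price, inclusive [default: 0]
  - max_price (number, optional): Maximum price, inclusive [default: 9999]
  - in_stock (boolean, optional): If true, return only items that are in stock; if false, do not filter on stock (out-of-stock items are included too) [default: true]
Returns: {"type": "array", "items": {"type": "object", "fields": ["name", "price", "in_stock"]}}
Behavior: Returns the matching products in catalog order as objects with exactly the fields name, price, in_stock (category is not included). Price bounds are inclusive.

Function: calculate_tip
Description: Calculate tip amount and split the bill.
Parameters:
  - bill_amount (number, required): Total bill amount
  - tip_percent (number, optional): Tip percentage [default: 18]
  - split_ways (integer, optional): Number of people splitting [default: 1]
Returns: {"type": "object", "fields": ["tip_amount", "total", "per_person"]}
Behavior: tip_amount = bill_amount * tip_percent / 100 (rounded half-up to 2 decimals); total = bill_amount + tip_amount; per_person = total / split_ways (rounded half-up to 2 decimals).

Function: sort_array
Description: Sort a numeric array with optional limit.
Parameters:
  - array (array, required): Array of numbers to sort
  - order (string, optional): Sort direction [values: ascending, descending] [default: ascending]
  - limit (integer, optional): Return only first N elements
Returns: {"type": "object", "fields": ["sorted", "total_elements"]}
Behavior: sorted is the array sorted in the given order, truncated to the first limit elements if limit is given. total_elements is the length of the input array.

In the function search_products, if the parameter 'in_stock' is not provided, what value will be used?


The search_products spec declares:
  - in_stock (boolean, optional): If true, return only items that are in stock; if false, do not filter on stock (out-of-stock items are included too) [default: true]
Default:
true


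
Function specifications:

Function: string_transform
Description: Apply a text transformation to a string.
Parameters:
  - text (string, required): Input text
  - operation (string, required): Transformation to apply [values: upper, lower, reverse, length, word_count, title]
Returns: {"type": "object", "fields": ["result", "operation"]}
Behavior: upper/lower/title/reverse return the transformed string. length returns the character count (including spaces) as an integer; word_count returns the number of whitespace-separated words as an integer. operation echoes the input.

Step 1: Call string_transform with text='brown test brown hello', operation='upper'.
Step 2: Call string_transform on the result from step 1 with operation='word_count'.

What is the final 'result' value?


Step 1: string_transform(text='brown test brown hello', operation='upper')
  -> result = 'BROWN TEST BROWN HELLO'
Step 2: string_transform(text='BROWN TEST BROWN HELLO', operation='word_count')
  words: BROWN, TEST, BROWN, HELLO -> 4
  -> result = 4
4


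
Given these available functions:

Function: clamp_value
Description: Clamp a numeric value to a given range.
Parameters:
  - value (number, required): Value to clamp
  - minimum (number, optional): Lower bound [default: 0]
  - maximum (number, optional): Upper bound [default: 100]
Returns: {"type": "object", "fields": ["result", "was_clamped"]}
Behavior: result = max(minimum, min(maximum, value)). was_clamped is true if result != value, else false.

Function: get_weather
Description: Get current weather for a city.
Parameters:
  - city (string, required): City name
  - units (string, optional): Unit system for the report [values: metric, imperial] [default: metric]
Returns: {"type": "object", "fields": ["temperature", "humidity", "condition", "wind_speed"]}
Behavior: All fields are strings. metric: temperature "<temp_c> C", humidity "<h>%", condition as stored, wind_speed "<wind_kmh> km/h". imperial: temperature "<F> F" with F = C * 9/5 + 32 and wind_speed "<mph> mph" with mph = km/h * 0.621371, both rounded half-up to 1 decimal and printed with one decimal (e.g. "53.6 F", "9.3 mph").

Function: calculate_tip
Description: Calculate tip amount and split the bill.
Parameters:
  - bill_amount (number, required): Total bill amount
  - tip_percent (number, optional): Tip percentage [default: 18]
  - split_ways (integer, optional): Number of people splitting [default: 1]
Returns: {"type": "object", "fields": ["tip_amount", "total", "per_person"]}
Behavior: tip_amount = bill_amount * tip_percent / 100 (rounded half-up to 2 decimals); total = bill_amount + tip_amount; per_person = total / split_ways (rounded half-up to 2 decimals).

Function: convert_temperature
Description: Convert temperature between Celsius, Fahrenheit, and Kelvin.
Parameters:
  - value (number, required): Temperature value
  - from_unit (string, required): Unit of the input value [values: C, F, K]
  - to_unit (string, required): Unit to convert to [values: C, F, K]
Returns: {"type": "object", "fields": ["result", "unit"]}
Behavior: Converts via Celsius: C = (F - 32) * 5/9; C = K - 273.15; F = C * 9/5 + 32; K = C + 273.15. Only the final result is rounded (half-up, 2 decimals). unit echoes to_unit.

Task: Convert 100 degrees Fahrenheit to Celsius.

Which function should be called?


The task needs a function whose description is: Convert temperature between Celsius, Fahrenheit, and Kelvin.
convert_temperature


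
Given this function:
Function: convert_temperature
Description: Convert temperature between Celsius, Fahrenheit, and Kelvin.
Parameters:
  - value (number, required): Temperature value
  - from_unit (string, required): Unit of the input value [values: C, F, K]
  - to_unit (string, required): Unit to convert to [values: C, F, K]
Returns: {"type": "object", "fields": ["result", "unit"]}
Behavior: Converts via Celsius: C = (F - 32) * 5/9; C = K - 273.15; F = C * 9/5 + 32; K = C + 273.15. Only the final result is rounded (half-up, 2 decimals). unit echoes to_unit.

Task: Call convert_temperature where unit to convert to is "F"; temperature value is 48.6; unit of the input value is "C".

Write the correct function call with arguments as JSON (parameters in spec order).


Mapping each described value to its parameter name:
  'Unit to convert to' -> to_unit = "F"
  'Temperature value' -> value = 48.6
  'Unit of the input value' -> from_unit = "C"
convert_temperature({"value": 48.6, "from_unit": "C", "to_unit": "F"})


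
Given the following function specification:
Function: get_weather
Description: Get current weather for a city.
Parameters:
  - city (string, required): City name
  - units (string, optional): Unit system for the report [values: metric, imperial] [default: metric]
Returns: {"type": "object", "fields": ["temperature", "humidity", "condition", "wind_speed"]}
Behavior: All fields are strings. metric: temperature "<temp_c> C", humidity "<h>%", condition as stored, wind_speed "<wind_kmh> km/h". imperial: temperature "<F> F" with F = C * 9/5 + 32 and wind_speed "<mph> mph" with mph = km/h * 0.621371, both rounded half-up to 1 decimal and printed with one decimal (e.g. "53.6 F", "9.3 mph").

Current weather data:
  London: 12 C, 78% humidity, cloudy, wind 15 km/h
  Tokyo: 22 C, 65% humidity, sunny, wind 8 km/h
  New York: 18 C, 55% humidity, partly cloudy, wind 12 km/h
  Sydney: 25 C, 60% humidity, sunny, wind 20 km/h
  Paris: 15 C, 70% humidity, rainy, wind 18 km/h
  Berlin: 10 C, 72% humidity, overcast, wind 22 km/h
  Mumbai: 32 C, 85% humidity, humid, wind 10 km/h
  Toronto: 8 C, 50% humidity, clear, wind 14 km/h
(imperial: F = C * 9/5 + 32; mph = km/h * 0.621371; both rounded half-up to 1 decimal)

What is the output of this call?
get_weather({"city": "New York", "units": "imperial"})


New York record: 18 C, 55%, partly cloudy, 12 km/h
imperial: temperature = 18 * 9/5 + 32 = 64.4 -> 64.4 F
imperial: wind_speed = 12 * 0.621371 = 7.456452 -> 7.5 mph
Output:
{"temperature": "64.4 F", "humidity": "55%", "condition": "partly cloudy", "wind_speed": "7.5 mph"}


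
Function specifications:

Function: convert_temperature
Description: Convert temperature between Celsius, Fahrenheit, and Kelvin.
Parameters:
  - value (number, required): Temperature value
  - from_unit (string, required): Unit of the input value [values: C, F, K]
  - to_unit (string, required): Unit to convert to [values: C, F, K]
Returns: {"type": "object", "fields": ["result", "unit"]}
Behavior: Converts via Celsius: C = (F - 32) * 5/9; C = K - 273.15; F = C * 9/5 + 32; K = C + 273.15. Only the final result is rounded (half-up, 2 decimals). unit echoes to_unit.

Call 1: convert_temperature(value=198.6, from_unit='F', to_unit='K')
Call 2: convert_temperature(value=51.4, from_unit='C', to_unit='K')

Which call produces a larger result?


Call 1:
  To C: (198.6 - 32) * 5/9 = 92.555556
  To K: 92.555556 + 273.15 = 365.705556
  Round to 2 decimals: 365.71
  -> 365.71 K
Call 2:
  Input already in C: 51.4
  To K: 51.4 + 273.15 = 324.55
  Round to 2 decimals: 324.55
  -> 324.55 K
Call 1 (365.71 K)


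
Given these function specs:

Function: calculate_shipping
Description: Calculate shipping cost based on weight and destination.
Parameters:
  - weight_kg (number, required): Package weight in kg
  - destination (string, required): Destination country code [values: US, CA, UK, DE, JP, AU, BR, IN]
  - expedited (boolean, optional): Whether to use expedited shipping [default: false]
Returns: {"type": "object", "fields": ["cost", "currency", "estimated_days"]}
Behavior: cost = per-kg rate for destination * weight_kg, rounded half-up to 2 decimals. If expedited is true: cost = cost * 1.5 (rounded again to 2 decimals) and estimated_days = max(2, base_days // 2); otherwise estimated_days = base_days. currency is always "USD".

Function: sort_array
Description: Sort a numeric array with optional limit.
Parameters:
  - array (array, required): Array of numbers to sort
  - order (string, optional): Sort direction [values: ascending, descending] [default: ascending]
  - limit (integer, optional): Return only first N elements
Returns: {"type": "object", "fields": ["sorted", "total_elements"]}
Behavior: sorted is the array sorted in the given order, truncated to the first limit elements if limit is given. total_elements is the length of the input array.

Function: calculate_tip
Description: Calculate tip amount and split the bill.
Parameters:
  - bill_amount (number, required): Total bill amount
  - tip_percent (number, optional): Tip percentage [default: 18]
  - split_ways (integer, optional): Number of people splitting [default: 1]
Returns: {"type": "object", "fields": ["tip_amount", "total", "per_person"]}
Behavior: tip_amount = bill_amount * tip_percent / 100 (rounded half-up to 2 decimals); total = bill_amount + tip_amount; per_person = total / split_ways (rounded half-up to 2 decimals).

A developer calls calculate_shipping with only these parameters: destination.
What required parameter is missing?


Required parameters: weight_kg, destination
Provided: destination
Missing: weight_kg
weight_kg


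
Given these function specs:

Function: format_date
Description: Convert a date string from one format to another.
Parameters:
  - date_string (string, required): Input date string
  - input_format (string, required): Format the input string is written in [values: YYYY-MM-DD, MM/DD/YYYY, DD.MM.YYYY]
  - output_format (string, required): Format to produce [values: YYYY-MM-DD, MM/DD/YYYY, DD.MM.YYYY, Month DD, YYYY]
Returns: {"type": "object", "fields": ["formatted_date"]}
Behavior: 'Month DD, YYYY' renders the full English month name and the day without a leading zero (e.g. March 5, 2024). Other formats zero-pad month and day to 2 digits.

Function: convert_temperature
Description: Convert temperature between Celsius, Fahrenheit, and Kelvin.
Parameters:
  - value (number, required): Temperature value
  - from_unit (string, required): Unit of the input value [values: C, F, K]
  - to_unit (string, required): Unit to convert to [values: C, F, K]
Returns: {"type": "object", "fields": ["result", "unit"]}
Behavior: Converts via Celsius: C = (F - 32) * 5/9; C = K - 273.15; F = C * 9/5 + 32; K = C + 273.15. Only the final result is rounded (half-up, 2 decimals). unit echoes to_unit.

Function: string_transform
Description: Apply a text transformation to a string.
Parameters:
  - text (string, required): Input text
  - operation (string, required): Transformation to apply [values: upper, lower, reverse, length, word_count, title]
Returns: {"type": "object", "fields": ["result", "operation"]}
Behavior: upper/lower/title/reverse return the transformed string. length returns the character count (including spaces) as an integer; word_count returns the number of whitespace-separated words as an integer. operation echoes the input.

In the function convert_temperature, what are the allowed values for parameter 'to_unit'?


The convert_temperature spec declares:
  - to_unit (string, required): Unit to convert to [values: C, F, K]
Allowed values:
C, F, K


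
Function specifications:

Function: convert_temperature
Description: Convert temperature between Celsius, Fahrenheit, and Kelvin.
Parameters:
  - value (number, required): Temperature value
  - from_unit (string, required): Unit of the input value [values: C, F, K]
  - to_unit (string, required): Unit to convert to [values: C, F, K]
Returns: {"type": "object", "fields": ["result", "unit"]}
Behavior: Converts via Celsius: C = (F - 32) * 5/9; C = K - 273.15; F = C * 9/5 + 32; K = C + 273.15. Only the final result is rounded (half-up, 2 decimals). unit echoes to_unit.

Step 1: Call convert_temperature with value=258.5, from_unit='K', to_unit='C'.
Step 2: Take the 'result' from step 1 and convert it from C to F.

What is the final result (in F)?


Step 1: convert_temperature(value=258.5, from_unit=K, to_unit=C)
  To C: 258.5 - 273.15 = -14.65
  Target is C: -14.65
  Round to 2 decimals: -14.65
  -> result = -14.65 C
Step 2: convert_temperature(value=-14.65, from_unit=C, to_unit=F)
  Input already in C: -14.65
  To F: -14.65 * 9/5 + 32 = 5.63
  Round to 2 decimals: 5.63
  -> result = 5.63 F
5.63 F


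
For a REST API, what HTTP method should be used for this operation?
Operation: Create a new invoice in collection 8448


GET = read, POST = create, PUT = update/replace, DELETE = remove
This operation is a create.
POST


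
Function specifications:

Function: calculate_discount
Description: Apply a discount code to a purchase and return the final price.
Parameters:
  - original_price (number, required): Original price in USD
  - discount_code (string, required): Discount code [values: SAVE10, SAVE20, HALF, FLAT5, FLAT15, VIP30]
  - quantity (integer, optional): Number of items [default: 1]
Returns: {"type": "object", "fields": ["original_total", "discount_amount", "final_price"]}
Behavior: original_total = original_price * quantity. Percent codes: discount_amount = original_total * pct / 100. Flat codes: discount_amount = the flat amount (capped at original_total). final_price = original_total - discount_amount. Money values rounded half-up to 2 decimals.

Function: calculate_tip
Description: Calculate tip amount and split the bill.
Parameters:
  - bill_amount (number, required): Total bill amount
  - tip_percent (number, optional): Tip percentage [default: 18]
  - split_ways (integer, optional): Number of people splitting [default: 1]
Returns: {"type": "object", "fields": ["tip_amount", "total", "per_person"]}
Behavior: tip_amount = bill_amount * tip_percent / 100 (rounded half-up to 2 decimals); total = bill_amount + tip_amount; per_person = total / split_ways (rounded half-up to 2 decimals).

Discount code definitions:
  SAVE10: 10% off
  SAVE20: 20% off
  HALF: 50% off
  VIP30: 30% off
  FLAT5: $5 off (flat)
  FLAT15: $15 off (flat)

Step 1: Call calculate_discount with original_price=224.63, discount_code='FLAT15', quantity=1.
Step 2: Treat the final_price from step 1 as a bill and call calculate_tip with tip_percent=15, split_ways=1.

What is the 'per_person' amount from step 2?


Step 1: calculate_discount(original_price=224.63, discount_code=FLAT15, quantity=1)
  original_total = 224.63 * 1 = 224.63
  FLAT15 = $15 flat: discount_amount = min(15.00, 224.63) = 15.00
  final_price = 224.63 - 15.00 = 209.63
  -> final_price = 209.63
Step 2: calculate_tip(bill_amount=209.63, tip_percent=15, split_ways=1)
  tip_amount = 209.63 * 15/100 = 31.4445 -> 31.44
  total = 209.63 + 31.44 = 241.07
  per_person = 241.07 / 1 = 241.07 -> 241.07
  -> per_person = 241.07
$241.07


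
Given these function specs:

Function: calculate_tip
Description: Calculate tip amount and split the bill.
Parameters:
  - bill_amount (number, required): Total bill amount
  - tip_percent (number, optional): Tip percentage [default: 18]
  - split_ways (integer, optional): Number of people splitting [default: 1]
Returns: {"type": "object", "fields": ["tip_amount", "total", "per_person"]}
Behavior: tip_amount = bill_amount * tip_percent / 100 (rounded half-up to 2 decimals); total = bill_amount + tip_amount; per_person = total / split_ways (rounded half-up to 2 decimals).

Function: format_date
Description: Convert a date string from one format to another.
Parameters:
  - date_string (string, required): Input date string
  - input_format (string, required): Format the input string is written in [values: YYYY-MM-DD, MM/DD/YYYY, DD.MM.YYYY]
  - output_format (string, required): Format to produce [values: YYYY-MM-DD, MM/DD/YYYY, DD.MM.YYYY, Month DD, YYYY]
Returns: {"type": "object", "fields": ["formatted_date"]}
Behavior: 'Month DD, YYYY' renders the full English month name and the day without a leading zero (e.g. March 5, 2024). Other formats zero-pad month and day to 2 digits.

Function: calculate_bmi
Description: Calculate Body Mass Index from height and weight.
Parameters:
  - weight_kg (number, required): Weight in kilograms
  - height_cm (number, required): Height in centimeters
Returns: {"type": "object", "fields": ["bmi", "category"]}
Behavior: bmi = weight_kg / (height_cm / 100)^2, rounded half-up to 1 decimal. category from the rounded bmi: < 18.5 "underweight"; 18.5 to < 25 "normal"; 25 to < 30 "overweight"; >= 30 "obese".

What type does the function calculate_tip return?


The calculate_tip spec declares Returns: {"type": "object", "fields": ["tip_amount", "total", "per_person"]}
Type:
object


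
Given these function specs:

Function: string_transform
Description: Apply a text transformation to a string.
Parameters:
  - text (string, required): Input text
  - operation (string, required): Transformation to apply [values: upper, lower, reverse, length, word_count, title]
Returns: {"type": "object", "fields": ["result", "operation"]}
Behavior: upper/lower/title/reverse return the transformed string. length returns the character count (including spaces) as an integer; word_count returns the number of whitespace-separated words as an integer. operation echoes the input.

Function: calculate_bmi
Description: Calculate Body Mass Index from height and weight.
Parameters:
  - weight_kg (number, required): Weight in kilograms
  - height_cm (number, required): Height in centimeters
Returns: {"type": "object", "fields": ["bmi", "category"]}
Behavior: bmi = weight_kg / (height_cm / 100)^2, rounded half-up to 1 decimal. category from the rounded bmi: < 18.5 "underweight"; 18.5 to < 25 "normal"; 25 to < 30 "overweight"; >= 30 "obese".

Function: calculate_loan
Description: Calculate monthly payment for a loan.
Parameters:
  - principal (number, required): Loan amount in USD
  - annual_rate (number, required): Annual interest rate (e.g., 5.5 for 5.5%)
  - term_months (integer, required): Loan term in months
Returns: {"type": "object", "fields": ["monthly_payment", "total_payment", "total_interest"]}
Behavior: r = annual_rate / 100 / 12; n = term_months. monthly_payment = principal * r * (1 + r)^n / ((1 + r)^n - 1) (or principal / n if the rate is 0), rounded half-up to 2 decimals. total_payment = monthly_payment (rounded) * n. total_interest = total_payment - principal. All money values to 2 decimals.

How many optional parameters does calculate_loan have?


Parameters of calculate_loan: principal (required), annual_rate (required), term_months (required)
Optional count:
0


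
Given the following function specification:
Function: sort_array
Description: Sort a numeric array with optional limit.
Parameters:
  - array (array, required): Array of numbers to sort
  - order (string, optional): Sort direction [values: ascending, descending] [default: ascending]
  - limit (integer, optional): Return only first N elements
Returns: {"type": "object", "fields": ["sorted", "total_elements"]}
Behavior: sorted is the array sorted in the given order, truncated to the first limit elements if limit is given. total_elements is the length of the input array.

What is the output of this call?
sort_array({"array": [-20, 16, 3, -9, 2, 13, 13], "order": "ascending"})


sorted ascending: [-20, -9, 2, 3, 13, 13, 16]
total_elements = len(input) = 7
Output:
{"sorted": [-20, -9, 2, 3, 13, 13, 16], "total_elements": 7}


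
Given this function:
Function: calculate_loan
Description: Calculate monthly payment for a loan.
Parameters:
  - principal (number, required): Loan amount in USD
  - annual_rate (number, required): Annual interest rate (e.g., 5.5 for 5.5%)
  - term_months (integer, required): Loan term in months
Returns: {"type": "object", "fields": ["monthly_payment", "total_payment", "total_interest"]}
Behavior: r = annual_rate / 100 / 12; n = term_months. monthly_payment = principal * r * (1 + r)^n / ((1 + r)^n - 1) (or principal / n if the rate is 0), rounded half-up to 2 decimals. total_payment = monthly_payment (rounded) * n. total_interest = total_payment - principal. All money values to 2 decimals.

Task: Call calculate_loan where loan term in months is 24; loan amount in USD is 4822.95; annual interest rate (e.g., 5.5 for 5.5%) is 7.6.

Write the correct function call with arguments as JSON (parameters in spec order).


Mapping each described value to its parameter name:
  'Loan term in months' -> term_months = 24
  'Loan amount in USD' -> principal = 4822.95
  'Annual interest rate (e.g., 5.5 for 5.5%)' -> annual_rate = 7.6
calculate_loan({"principal": 4822.95, "annual_rate": 7.6, "term_months": 24})


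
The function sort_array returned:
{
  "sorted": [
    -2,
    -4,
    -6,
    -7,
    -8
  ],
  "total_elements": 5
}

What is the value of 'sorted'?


[-2, -4, -6, -7, -8]


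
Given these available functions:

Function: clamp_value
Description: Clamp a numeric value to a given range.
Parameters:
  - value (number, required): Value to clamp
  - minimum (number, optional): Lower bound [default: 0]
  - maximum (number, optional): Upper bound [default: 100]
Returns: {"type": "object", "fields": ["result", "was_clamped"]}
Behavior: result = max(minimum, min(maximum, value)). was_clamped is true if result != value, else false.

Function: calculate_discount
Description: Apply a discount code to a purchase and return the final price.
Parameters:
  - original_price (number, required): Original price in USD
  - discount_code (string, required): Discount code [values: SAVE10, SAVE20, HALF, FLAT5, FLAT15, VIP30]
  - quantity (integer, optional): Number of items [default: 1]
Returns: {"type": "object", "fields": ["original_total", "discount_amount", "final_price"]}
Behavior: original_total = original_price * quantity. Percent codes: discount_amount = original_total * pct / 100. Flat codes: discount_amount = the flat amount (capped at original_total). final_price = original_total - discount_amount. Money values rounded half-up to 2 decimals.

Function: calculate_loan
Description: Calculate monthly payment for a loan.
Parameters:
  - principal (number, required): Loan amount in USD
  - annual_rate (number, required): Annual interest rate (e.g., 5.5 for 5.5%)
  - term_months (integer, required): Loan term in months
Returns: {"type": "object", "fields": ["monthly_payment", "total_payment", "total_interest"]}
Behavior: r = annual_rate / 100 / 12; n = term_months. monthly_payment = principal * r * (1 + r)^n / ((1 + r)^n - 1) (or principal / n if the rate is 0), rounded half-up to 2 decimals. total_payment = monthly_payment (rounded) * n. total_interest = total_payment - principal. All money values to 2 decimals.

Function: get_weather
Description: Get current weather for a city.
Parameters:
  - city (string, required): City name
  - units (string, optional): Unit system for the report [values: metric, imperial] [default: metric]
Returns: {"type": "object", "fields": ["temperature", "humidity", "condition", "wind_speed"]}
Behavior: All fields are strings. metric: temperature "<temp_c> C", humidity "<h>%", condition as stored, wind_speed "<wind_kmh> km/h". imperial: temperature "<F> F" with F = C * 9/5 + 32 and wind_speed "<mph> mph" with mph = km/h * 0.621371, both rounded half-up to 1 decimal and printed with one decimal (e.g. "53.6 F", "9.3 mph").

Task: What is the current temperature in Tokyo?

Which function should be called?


The task needs a function whose description is: Get current weather for a city.
get_weather


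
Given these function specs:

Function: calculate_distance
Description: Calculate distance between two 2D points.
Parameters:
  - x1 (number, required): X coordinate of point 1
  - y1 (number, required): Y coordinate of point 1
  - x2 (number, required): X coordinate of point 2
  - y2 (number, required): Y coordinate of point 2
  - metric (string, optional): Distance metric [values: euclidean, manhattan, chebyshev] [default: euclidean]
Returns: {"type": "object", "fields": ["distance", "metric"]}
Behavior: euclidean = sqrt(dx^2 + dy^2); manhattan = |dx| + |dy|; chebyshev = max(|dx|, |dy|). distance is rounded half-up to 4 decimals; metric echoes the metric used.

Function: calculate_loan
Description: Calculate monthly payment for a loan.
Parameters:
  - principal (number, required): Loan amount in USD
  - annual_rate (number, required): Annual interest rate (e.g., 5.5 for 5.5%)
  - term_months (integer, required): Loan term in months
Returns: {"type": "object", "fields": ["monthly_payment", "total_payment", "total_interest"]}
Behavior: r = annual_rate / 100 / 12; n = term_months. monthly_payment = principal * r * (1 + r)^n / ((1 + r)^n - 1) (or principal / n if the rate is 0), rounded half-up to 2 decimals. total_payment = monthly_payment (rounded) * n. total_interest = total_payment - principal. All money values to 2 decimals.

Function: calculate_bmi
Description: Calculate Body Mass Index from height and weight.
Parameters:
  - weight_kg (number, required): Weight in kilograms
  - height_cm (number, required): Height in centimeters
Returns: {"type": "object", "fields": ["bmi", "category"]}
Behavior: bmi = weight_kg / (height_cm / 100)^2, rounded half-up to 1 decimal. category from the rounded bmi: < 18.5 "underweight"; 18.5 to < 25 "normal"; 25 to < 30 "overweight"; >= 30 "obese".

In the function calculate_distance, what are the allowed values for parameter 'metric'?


The calculate_distance spec declares:
  - metric (string, optional): Distance metric [values: euclidean, manhattan, chebyshev] [default: euclidean]
Allowed values:
euclidean, manhattan, chebyshev
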